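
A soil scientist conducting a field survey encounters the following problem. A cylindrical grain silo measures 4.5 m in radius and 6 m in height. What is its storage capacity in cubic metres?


V = pi * r^2 * h
  = pi * 4.5^2 * 6
  = pi * 20.25 * 6
  = 381.70 m^3


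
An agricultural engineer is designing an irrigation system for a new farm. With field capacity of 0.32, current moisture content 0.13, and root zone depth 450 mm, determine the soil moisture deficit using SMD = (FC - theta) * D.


SMD = (FC - theta) * D
    = (0.32 - 0.13) * 450
    = 0.190 * 450
    = 85.50 mm


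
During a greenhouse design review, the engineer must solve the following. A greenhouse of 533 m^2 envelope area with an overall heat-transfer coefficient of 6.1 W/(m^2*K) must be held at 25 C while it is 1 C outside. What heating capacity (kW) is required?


dT = 25 - (1) = 24 K
Q = U * A * dT
  = 6.1 * 533 * 24
  = 78031.20 W = 78.03 kW


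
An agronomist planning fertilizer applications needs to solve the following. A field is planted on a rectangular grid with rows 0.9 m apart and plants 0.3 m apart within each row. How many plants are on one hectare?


D = 10000 / (row_sp * plant_sp)
  = 10000 / (0.9 * 0.3)
  = 10000 / 0.2700
  = 37037.04 plants/ha


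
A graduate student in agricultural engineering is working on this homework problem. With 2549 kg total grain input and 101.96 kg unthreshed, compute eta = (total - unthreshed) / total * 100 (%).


eta = (total - unthreshed) / total * 100
    = (2549 - 101.96) / 2549 * 100
    = 2447.04 / 2549 * 100
    = 96%


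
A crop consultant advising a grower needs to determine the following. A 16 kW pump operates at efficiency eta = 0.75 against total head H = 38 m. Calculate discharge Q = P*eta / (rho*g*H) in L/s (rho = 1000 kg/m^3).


Q = (P * 1000 * eta) / (rho * g * H)
  = (16 * 1000 * 0.75) / (1000 * 9.81 * 38)
  = 12000 / 372780
  = 0.03219 m^3/s = 32.19 L/s


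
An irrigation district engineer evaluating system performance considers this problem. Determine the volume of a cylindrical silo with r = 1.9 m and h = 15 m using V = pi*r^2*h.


V = pi * r^2 * h
  = pi * 1.9^2 * 15
  = pi * 3.61 * 15
  = 170.12 m^3


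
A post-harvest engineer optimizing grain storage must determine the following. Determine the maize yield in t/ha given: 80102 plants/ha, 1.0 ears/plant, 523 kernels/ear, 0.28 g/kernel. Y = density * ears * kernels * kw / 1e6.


Y = density * ears * kernels * kw
  = 80102 * 1.0 * 523 * 0.28 g/ha
  = 11730136.88 g/ha
  = 11730.14 kg/ha = 11.73 t/ha


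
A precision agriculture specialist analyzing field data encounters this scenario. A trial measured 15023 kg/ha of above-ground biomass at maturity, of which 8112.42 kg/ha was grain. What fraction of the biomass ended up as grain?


HI = grain_yield / biomass
   = 8112.42 / 15023
   = 0.54


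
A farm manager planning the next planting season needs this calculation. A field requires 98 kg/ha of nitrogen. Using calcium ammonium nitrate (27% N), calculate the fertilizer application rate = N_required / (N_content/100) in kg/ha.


Rate = N_required / (N_content / 100)
     = 98 / (27 / 100)
     = 98 / 0.27
     = 362.96 kg/ha


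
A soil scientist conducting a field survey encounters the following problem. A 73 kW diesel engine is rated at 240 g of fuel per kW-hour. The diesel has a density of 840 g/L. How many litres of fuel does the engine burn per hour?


FC = P * BSFC / rho_fuel
   = 73 * 240 / 840
   = 17520 / 840
   = 20.86 L/h


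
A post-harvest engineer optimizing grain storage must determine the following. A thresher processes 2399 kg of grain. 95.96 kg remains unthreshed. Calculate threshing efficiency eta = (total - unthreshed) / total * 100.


eta = (total - unthreshed) / total * 100
    = (2399 - 95.96) / 2399 * 100
    = 2303.04 / 2399 * 100
    = 96%


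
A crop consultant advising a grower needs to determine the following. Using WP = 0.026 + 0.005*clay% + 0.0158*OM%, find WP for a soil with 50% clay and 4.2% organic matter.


WP = 0.026 + 0.005*50 + 0.0158*4.2
   = 0.026 + 0.2500 + 0.0664
   = 0.3424


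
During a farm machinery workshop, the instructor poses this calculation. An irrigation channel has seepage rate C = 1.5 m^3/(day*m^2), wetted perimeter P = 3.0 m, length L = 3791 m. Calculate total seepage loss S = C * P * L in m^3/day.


S = C * P * L
  = 1.5 * 3.0 * 3791
  = 17059.50 m^3/day


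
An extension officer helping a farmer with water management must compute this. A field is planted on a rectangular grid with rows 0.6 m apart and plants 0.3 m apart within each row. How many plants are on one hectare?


D = 10000 / (row_sp * plant_sp)
  = 10000 / (0.6 * 0.3)
  = 10000 / 0.1800
  = 55555.56 plants/ha


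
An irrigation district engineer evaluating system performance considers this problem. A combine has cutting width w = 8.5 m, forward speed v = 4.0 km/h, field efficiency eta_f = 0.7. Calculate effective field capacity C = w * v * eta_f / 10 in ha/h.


C = w * v * eta_f / 10
  = 8.5 * 4.0 * 0.7 / 10
  = 23.80 / 10
  = 2.38 ha/h


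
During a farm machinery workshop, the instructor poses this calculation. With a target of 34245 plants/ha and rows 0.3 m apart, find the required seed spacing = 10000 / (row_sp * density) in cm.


spacing = 10000 / (row_sp * density)
        = 10000 / (0.3 * 34245)
        = 10000 / 10273.50
        = 0.97338 m = 97.34 cm


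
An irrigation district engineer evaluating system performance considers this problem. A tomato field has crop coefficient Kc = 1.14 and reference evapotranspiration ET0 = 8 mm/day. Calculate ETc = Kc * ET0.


ETc = Kc * ET0
    = 1.14 * 8
    = 9.12 mm/day


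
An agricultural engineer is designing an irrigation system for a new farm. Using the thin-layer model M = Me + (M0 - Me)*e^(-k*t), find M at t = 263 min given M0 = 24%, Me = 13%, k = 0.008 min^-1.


M = Me + (M0 - Me) * e^(-k*t)
  = 13 + (24 - 13) * e^(-0.008*263)
  = 13 + 11 * e^(-2.104)
  = 13 + 11 * 0.12197
  = 13 + 1.3416
  = 14.34%


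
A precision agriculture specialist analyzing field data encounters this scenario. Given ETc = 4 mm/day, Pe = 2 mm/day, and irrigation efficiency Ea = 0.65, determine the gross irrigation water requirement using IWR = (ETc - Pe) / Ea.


IWR = (ETc - Pe) / Ea
    = (4 - 2) / 0.65
    = 2 / 0.65
    = 3.08 mm/day


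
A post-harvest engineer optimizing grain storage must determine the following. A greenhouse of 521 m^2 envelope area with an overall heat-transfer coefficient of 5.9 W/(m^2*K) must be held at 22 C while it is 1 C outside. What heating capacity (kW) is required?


dT = 22 - (1) = 21 K
Q = U * A * dT
  = 5.9 * 521 * 21
  = 64551.90 W = 64.55 kW


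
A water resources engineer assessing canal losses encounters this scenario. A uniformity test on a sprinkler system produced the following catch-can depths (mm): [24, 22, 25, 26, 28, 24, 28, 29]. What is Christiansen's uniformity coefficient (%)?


xbar = 206 / 8 = 25.750
sum|xi - xbar| = 16
CU = 100 * (1 - 16 / (8 * 25.750))
   = 100 * (1 - 0.0777)
   = 92.23%


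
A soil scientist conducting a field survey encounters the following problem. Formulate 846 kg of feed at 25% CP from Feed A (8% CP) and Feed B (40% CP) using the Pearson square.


parts_A = CP_b - target = 40 - 25 = 15
parts_B = target - CP_a = 25 - 8 = 17
total_parts = 15 + 17 = 32
Feed A = 846 * 15 / 32 = 396.56 kg
Feed B = 846 * 17 / 32 = 449.44 kg

396.56 kg


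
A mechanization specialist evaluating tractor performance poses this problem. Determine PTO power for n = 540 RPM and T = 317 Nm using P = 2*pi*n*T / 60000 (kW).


P = 2*pi*n*T / 60000
  = 2*pi * 540 * 317 / 60000
  = 1075555.66 / 60000
  = 17.93 kW


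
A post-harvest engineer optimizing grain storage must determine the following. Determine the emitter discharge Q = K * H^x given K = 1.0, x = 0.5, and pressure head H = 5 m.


Q = K * H^x
  = 1.0 * 5^0.5
  = 1.0 * 2.2361
  = 2.24 L/h


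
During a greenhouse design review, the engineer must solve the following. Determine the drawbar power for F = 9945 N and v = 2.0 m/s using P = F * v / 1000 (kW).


P = F * v / 1000
  = 9945 * 2.0 / 1000
  = 19890 / 1000
  = 19.89 kW


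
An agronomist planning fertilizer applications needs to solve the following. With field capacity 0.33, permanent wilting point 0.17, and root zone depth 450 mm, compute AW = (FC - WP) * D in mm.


AW = (FC - WP) * D
   = (0.33 - 0.17) * 450
   = 0.16 * 450
   = 72 mm


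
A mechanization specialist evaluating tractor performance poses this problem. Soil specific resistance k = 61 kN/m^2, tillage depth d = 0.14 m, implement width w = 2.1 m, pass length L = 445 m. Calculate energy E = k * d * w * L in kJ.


E = k * d * w * L
  = 61 * 0.14 * 2.1 * 445
  = 7980.63 kJ


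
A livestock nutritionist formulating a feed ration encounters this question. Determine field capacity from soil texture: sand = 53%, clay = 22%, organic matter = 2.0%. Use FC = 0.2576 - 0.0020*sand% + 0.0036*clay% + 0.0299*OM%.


FC = 0.2576 - 0.0020*53 + 0.0036*22 + 0.0299*2.0
   = 0.2576 - 0.1060 + 0.0792 + 0.0598
   = 0.2906


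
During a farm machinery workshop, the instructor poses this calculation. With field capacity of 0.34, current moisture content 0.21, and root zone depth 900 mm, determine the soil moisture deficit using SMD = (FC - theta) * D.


SMD = (FC - theta) * D
    = (0.34 - 0.21) * 900
    = 0.130 * 900
    = 117 mm


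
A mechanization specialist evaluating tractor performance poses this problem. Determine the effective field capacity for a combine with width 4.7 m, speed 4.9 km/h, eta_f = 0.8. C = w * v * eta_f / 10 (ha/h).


C = w * v * eta_f / 10
  = 4.7 * 4.9 * 0.8 / 10
  = 18.42 / 10
  = 1.84 ha/h


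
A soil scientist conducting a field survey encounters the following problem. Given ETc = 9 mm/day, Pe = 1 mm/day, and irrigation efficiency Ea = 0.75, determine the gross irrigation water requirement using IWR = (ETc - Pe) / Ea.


IWR = (ETc - Pe) / Ea
    = (9 - 1) / 0.75
    = 8 / 0.75
    = 10.67 mm/day


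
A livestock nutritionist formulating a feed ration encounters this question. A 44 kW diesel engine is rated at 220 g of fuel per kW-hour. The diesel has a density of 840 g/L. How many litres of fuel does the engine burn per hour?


FC = P * BSFC / rho_fuel
   = 44 * 220 / 840
   = 9680 / 840
   = 11.52 L/h


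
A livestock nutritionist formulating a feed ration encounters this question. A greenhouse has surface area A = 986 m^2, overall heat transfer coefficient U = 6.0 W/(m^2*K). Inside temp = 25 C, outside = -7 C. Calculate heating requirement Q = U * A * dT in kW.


dT = 25 - (-7) = 32 K
Q = U * A * dT
  = 6.0 * 986 * 32
  = 189312 W = 189.31 kW


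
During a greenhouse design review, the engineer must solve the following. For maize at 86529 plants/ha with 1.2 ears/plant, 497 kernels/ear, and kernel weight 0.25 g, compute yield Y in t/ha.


Y = density * ears * kernels * kw
  = 86529 * 1.2 * 497 * 0.25 g/ha
  = 12901473.90 g/ha
  = 12901.47 kg/ha = 12.90 t/ha


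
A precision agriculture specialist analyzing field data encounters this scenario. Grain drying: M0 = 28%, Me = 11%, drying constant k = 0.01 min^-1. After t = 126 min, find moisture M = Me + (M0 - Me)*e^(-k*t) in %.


M = Me + (M0 - Me) * e^(-k*t)
  = 11 + (28 - 11) * e^(-0.01*126)
  = 11 + 17 * e^(-1.260)
  = 11 + 17 * 0.28365
  = 11 + 4.8221
  = 15.82%


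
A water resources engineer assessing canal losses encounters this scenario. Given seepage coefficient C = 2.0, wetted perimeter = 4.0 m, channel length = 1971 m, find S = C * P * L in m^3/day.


S = C * P * L
  = 2.0 * 4.0 * 1971
  = 15768 m^3/day


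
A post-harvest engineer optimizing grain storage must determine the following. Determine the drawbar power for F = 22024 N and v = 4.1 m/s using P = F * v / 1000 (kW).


P = F * v / 1000
  = 22024 * 4.1 / 1000
  = 90298.40 / 1000
  = 90.30 kW


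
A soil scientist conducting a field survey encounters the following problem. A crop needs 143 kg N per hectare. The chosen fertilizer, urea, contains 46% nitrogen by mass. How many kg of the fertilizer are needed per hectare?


Rate = N_required / (N_content / 100)
     = 143 / (46 / 100)
     = 143 / 0.46
     = 310.87 kg/ha


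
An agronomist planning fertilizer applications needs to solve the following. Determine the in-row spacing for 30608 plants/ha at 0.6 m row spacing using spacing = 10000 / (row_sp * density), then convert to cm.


spacing = 10000 / (row_sp * density)
        = 10000 / (0.6 * 30608)
        = 10000 / 18364.80
        = 0.54452 m = 54.45 cm


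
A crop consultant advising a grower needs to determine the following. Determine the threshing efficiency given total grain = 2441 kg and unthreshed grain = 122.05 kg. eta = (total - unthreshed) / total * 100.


eta = (total - unthreshed) / total * 100
    = (2441 - 122.05) / 2441 * 100
    = 2318.95 / 2441 * 100
    = 95%


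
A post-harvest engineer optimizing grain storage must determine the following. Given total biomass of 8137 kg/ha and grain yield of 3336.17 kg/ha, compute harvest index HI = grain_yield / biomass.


HI = grain_yield / biomass
   = 3336.17 / 8137
   = 0.41


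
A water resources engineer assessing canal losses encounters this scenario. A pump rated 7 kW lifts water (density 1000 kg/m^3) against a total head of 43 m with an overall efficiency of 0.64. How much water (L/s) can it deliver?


Q = (P * 1000 * eta) / (rho * g * H)
  = (7 * 1000 * 0.64) / (1000 * 9.81 * 43)
  = 4480 / 421830
  = 0.01062 m^3/s = 10.62 L/s


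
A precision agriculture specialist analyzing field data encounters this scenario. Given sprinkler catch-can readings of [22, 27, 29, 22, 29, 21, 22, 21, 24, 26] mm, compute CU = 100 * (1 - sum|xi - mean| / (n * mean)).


xbar = 243 / 10 = 24.300
sum|xi - xbar| = 27.600
CU = 100 * (1 - 27.600 / (10 * 24.300))
   = 100 * (1 - 0.1136)
   = 88.64%


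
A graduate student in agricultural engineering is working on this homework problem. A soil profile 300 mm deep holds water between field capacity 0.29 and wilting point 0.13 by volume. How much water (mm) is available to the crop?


AW = (FC - WP) * D
   = (0.29 - 0.13) * 300
   = 0.16 * 300
   = 48 mm


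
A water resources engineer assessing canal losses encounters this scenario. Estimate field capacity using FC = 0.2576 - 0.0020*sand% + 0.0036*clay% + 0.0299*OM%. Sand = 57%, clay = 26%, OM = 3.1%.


FC = 0.2576 - 0.0020*57 + 0.0036*26 + 0.0299*3.1
   = 0.2576 - 0.1140 + 0.0936 + 0.0927
   = 0.3299


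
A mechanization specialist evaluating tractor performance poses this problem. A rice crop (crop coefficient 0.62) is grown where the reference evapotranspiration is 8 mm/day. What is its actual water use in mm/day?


ETc = Kc * ET0
    = 0.62 * 8
    = 4.96 mm/day


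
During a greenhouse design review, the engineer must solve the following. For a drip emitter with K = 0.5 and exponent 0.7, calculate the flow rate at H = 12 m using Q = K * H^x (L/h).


Q = K * H^x
  = 0.5 * 12^0.7
  = 0.5 * 5.6941
  = 2.85 L/h


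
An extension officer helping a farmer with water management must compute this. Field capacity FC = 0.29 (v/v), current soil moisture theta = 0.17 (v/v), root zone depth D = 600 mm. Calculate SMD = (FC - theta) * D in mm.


SMD = (FC - theta) * D
    = (0.29 - 0.17) * 600
    = 0.120 * 600
    = 72 mm


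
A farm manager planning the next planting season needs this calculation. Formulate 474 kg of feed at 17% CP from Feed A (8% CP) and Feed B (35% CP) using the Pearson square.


parts_A = CP_b - target = 35 - 17 = 18
parts_B = target - CP_a = 17 - 8 = 9
total_parts = 18 + 9 = 27
Feed A = 474 * 18 / 27 = 316 kg
Feed B = 474 * 9 / 27 = 158 kg

316 kg


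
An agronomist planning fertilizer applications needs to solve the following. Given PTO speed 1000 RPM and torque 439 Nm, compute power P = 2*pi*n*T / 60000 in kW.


P = 2*pi*n*T / 60000
  = 2*pi * 1000 * 439 / 60000
  = 2758318.35 / 60000
  = 45.97 kW


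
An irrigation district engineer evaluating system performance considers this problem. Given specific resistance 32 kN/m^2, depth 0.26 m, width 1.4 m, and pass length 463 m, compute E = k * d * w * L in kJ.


E = k * d * w * L
  = 32 * 0.26 * 1.4 * 463
  = 5393.02 kJ


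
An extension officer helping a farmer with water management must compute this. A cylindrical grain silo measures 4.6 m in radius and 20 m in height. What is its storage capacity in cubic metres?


V = pi * r^2 * h
  = pi * 4.6^2 * 20
  = pi * 21.16 * 20
  = 1329.52 m^3


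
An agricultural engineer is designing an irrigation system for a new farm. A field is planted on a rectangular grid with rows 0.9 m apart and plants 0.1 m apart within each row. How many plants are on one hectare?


D = 10000 / (row_sp * plant_sp)
  = 10000 / (0.9 * 0.1)
  = 10000 / 0.0900
  = 111111.11 plants/ha


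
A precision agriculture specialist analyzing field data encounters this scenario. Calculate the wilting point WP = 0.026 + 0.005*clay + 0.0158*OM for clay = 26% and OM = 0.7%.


WP = 0.026 + 0.005*26 + 0.0158*0.7
   = 0.026 + 0.1300 + 0.0111
   = 0.1671


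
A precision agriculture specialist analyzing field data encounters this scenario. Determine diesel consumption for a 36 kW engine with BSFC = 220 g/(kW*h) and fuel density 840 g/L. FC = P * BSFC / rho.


FC = P * BSFC / rho_fuel
   = 36 * 220 / 840
   = 7920 / 840
   = 9.43 L/h


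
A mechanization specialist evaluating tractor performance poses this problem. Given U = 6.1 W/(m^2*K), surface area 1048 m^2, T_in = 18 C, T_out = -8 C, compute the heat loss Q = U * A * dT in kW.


dT = 18 - (-8) = 26 K
Q = U * A * dT
  = 6.1 * 1048 * 26
  = 166212.80 W = 166.21 kW


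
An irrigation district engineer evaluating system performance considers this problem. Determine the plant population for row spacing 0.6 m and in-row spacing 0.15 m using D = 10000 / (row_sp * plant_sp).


D = 10000 / (row_sp * plant_sp)
  = 10000 / (0.6 * 0.15)
  = 10000 / 0.0900
  = 111111.11 plants/ha


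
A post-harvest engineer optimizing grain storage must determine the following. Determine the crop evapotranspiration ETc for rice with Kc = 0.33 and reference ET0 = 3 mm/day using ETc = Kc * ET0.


ETc = Kc * ET0
    = 0.33 * 3
    = 0.99 mm/day


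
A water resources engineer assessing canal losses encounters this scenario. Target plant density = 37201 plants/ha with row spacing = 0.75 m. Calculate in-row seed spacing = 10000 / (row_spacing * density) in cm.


spacing = 10000 / (row_sp * density)
        = 10000 / (0.75 * 37201)
        = 10000 / 27900.75
        = 0.35841 m = 35.84 cm


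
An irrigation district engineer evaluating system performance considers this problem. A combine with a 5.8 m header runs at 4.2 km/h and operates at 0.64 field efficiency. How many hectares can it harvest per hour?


C = w * v * eta_f / 10
  = 5.8 * 4.2 * 0.64 / 10
  = 15.59 / 10
  = 1.56 ha/h


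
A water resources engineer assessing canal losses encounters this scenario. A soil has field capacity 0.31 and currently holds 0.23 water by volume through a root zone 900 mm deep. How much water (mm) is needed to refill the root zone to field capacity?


SMD = (FC - theta) * D
    = (0.31 - 0.23) * 900
    = 0.080 * 900
    = 72 mm


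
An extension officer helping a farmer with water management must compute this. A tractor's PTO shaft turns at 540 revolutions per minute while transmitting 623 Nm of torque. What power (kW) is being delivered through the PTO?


P = 2*pi*n*T / 60000
  = 2*pi * 540 * 623 / 60000
  = 2113789.20 / 60000
  = 35.23 kW


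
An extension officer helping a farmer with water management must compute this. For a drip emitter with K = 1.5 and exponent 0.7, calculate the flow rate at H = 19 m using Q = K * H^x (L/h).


Q = K * H^x
  = 1.5 * 19^0.7
  = 1.5 * 7.8547
  = 11.78 L/h


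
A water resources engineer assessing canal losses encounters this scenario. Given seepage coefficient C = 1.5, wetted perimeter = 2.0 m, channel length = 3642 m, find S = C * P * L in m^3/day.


S = C * P * L
  = 1.5 * 2.0 * 3642
  = 10926 m^3/day


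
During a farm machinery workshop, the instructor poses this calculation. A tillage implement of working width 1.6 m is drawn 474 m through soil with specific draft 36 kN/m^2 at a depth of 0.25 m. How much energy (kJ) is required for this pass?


E = k * d * w * L
  = 36 * 0.25 * 1.6 * 474
  = 6825.60 kJ


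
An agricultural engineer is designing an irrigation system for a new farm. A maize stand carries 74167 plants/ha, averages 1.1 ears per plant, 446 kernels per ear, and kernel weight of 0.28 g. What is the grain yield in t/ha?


Y = density * ears * kernels * kw
  = 74167 * 1.1 * 446 * 0.28 g/ha
  = 10188172.46 g/ha
  = 10188.17 kg/ha = 10.19 t/ha


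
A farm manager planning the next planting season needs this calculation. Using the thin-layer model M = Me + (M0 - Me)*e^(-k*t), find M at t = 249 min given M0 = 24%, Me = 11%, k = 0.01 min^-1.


M = Me + (M0 - Me) * e^(-k*t)
  = 11 + (24 - 11) * e^(-0.01*249)
  = 11 + 13 * e^(-2.490)
  = 11 + 13 * 0.08291
  = 11 + 1.0778
  = 12.08%


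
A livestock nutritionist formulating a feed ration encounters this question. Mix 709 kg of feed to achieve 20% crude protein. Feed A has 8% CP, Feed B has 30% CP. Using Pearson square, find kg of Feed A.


parts_A = CP_b - target = 30 - 20 = 10
parts_B = target - CP_a = 20 - 8 = 12
total_parts = 10 + 12 = 22
Feed A = 709 * 10 / 22 = 322.27 kg
Feed B = 709 * 12 / 22 = 386.73 kg

322.27 kg


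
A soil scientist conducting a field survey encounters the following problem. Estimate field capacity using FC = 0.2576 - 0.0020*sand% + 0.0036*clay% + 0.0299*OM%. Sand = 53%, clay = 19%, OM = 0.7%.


FC = 0.2576 - 0.0020*53 + 0.0036*19 + 0.0299*0.7
   = 0.2576 - 0.1060 + 0.0684 + 0.0209
   = 0.2409


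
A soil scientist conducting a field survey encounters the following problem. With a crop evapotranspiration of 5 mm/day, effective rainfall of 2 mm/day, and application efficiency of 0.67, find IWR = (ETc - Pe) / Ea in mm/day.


IWR = (ETc - Pe) / Ea
    = (5 - 2) / 0.67
    = 3 / 0.67
    = 4.48 mm/day


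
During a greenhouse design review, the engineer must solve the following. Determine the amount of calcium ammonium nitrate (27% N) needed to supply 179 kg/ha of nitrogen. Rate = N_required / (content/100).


Rate = N_required / (N_content / 100)
     = 179 / (27 / 100)
     = 179 / 0.27
     = 662.96 kg/ha


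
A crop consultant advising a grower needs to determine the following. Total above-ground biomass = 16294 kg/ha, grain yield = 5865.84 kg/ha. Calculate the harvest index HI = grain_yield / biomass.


HI = grain_yield / biomass
   = 5865.84 / 16294
   = 0.36


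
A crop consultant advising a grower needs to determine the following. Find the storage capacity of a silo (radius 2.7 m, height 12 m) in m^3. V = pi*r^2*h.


V = pi * r^2 * h
  = pi * 2.7^2 * 12
  = pi * 7.29 * 12
  = 274.83 m^3


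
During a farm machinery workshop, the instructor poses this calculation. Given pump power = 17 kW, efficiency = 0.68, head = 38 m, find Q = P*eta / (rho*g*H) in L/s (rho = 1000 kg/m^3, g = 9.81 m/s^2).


Q = (P * 1000 * eta) / (rho * g * H)
  = (17 * 1000 * 0.68) / (1000 * 9.81 * 38)
  = 11560 / 372780
  = 0.03101 m^3/s = 31.01 L/s


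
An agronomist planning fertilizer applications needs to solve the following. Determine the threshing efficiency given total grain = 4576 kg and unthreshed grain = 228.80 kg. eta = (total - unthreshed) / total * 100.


eta = (total - unthreshed) / total * 100
    = (4576 - 228.80) / 4576 * 100
    = 4347.20 / 4576 * 100
    = 95%


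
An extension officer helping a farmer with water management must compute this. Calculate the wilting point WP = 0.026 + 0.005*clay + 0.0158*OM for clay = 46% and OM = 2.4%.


WP = 0.026 + 0.005*46 + 0.0158*2.4
   = 0.026 + 0.2300 + 0.0379
   = 0.2939


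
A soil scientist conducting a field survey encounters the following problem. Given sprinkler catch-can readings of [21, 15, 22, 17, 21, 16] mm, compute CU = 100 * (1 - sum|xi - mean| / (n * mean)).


xbar = 112 / 6 = 18.667
sum|xi - xbar| = 16
CU = 100 * (1 - 16 / (6 * 18.667))
   = 100 * (1 - 0.1429)
   = 85.71%


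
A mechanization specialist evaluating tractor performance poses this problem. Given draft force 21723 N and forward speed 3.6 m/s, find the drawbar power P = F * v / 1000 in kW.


P = F * v / 1000
  = 21723 * 3.6 / 1000
  = 78202.80 / 1000
  = 78.20 kW


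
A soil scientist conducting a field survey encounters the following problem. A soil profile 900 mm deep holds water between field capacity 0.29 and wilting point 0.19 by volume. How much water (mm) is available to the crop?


AW = (FC - WP) * D
   = (0.29 - 0.19) * 900
   = 0.10 * 900
   = 90 mm


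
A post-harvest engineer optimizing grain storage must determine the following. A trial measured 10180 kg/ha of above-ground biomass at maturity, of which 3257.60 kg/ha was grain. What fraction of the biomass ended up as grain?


HI = grain_yield / biomass
   = 3257.60 / 10180
   = 0.32


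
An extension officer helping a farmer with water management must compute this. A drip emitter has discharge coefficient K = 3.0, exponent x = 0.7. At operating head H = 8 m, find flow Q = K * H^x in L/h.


Q = K * H^x
  = 3.0 * 8^0.7
  = 3.0 * 4.2871
  = 12.86 L/h


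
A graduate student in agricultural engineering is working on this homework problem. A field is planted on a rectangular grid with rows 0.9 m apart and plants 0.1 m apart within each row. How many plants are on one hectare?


D = 10000 / (row_sp * plant_sp)
  = 10000 / (0.9 * 0.1)
  = 10000 / 0.0900
  = 111111.11 plants/ha


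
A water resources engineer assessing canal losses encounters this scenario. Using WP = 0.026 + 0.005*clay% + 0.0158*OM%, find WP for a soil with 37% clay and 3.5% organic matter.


WP = 0.026 + 0.005*37 + 0.0158*3.5
   = 0.026 + 0.1850 + 0.0553
   = 0.2663


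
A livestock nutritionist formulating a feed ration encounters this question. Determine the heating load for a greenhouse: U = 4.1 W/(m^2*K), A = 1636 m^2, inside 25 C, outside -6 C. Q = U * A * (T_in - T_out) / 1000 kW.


dT = 25 - (-6) = 31 K
Q = U * A * dT
  = 4.1 * 1636 * 31
  = 207935.60 W = 207.94 kW


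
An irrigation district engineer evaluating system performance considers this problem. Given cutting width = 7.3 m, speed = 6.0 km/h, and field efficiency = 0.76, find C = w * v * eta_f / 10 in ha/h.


C = w * v * eta_f / 10
  = 7.3 * 6.0 * 0.76 / 10
  = 33.29 / 10
  = 3.33 ha/h


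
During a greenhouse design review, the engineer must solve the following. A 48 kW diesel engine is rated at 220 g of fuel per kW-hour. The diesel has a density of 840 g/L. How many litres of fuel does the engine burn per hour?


FC = P * BSFC / rho_fuel
   = 48 * 220 / 840
   = 10560 / 840
   = 12.57 L/h


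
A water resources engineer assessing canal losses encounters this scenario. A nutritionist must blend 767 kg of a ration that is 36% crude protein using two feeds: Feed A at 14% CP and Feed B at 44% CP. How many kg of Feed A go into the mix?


parts_A = CP_b - target = 44 - 36 = 8
parts_B = target - CP_a = 36 - 14 = 22
total_parts = 8 + 22 = 30
Feed A = 767 * 8 / 30 = 204.53 kg
Feed B = 767 * 22 / 30 = 562.47 kg

204.53 kg


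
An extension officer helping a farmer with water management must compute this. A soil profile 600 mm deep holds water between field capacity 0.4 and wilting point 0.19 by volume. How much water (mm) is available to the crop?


AW = (FC - WP) * D
   = (0.4 - 0.19) * 600
   = 0.21 * 600
   = 126 mm


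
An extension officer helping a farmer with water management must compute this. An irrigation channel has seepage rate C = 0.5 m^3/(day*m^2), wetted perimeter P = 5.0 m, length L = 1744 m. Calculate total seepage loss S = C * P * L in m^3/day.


S = C * P * L
  = 0.5 * 5.0 * 1744
  = 4360 m^3/day


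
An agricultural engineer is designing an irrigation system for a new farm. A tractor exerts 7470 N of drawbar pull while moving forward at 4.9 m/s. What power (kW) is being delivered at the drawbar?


P = F * v / 1000
  = 7470 * 4.9 / 1000
  = 36603 / 1000
  = 36.60 kW


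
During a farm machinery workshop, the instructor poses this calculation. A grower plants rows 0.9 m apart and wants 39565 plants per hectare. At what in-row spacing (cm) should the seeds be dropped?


spacing = 10000 / (row_sp * density)
        = 10000 / (0.9 * 39565)
        = 10000 / 35608.50
        = 0.28083 m = 28.08 cm


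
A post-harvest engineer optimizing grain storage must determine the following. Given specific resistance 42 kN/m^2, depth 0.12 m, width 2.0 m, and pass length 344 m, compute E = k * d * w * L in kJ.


E = k * d * w * L
  = 42 * 0.12 * 2.0 * 344
  = 3467.52 kJ


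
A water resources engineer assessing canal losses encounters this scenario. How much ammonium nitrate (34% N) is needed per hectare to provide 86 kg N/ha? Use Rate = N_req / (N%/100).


Rate = N_required / (N_content / 100)
     = 86 / (34 / 100)
     = 86 / 0.34
     = 252.94 kg/ha


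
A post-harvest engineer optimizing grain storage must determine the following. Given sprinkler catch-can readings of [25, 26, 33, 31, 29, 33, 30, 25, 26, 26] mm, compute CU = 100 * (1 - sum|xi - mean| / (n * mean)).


xbar = 284 / 10 = 28.400
sum|xi - xbar| = 28
CU = 100 * (1 - 28 / (10 * 28.400))
   = 100 * (1 - 0.0986)
   = 90.14%


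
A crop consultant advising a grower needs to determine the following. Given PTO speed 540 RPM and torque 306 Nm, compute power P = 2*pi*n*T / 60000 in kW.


P = 2*pi*n*T / 60000
  = 2*pi * 540 * 306 / 60000
  = 1038233.54 / 60000
  = 17.30 kW


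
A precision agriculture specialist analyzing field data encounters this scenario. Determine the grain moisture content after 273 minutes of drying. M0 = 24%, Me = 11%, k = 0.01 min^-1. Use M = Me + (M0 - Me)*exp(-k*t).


M = Me + (M0 - Me) * e^(-k*t)
  = 11 + (24 - 11) * e^(-0.01*273)
  = 11 + 13 * e^(-2.730)
  = 11 + 13 * 0.06522
  = 11 + 0.8479
  = 11.85%


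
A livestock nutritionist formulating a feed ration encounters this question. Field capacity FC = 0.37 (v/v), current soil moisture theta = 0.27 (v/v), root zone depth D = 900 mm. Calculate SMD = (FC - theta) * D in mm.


SMD = (FC - theta) * D
    = (0.37 - 0.27) * 900
    = 0.100 * 900
    = 90 mm


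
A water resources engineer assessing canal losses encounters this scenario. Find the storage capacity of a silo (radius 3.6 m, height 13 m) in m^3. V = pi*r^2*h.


V = pi * r^2 * h
  = pi * 3.6^2 * 13
  = pi * 12.96 * 13
  = 529.30 m^3


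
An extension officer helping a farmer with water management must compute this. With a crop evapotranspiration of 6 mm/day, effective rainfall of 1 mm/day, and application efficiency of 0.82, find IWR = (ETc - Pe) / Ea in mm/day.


IWR = (ETc - Pe) / Ea
    = (6 - 1) / 0.82
    = 5 / 0.82
    = 6.10 mm/day


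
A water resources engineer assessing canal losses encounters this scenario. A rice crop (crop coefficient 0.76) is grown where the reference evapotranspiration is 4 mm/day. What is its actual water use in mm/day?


ETc = Kc * ET0
    = 0.76 * 4
    = 3.04 mm/day


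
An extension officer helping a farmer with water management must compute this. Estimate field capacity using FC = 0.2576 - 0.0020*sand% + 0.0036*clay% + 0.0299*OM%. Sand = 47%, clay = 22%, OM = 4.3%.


FC = 0.2576 - 0.0020*47 + 0.0036*22 + 0.0299*4.3
   = 0.2576 - 0.0940 + 0.0792 + 0.1286
   = 0.3714


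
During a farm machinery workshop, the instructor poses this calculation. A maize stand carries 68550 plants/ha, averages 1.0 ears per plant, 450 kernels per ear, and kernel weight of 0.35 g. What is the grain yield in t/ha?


Y = density * ears * kernels * kw
  = 68550 * 1.0 * 450 * 0.35 g/ha
  = 10796625 g/ha
  = 10796.63 kg/ha = 10.80 t/ha


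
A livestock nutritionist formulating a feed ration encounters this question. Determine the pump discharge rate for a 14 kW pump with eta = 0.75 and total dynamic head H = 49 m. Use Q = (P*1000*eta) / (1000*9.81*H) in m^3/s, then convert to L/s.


Q = (P * 1000 * eta) / (rho * g * H)
  = (14 * 1000 * 0.75) / (1000 * 9.81 * 49)
  = 10500 / 480690
  = 0.02184 m^3/s = 21.84 L/s


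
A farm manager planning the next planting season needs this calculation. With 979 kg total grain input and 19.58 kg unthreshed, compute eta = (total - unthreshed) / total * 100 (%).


eta = (total - unthreshed) / total * 100
    = (979 - 19.58) / 979 * 100
    = 959.42 / 979 * 100
    = 98%


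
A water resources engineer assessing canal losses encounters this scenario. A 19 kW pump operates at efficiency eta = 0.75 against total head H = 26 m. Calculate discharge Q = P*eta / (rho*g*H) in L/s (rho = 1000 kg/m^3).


Q = (P * 1000 * eta) / (rho * g * H)
  = (19 * 1000 * 0.75) / (1000 * 9.81 * 26)
  = 14250 / 255060
  = 0.05587 m^3/s = 55.87 L/s


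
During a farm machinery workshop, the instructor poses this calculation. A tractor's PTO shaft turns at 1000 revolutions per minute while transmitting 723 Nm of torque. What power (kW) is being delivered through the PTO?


P = 2*pi*n*T / 60000
  = 2*pi * 1000 * 723 / 60000
  = 4542742.98 / 60000
  = 75.71 kW


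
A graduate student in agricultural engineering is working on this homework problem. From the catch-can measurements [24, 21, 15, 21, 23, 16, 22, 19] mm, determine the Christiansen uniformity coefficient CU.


xbar = 161 / 8 = 20.125
sum|xi - xbar| = 20.750
CU = 100 * (1 - 20.750 / (8 * 20.125))
   = 100 * (1 - 0.1289)
   = 87.11%


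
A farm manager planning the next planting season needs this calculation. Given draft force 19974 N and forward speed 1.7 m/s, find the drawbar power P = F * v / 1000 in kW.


P = F * v / 1000
  = 19974 * 1.7 / 1000
  = 33955.80 / 1000
  = 33.96 kW


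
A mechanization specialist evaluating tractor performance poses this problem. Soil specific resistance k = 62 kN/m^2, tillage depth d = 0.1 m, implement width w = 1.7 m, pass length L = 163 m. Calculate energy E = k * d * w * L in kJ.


E = k * d * w * L
  = 62 * 0.1 * 1.7 * 163
  = 1718.02 kJ


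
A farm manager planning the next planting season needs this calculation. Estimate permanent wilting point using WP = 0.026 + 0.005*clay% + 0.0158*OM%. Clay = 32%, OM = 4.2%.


WP = 0.026 + 0.005*32 + 0.0158*4.2
   = 0.026 + 0.1600 + 0.0664
   = 0.2524


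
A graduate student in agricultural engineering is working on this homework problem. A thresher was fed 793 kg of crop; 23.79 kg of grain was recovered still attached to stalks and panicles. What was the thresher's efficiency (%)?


eta = (total - unthreshed) / total * 100
    = (793 - 23.79) / 793 * 100
    = 769.21 / 793 * 100
    = 97%


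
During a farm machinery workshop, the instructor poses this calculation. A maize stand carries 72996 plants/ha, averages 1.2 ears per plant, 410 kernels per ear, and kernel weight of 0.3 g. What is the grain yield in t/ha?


Y = density * ears * kernels * kw
  = 72996 * 1.2 * 410 * 0.3 g/ha
  = 10774209.60 g/ha
  = 10774.21 kg/ha = 10.77 t/ha


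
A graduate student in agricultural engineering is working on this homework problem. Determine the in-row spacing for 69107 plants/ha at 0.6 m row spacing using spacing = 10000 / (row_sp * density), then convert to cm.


spacing = 10000 / (row_sp * density)
        = 10000 / (0.6 * 69107)
        = 10000 / 41464.20
        = 0.24117 m = 24.12 cm


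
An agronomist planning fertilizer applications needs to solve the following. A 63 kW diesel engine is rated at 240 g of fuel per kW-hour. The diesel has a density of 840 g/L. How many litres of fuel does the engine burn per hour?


FC = P * BSFC / rho_fuel
   = 63 * 240 / 840
   = 15120 / 840
   = 18 L/h


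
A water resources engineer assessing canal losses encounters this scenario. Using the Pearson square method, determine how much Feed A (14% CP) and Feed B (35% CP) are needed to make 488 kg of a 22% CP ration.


parts_A = CP_b - target = 35 - 22 = 13
parts_B = target - CP_a = 22 - 14 = 8
total_parts = 13 + 8 = 21
Feed A = 488 * 13 / 21 = 302.10 kg
Feed B = 488 * 8 / 21 = 185.90 kg

302.10 kg


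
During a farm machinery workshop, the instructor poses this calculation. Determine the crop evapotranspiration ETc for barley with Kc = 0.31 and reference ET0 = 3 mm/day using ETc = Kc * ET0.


ETc = Kc * ET0
    = 0.31 * 3
    = 0.93 mm/day


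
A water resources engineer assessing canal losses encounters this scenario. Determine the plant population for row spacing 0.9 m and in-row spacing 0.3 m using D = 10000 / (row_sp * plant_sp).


D = 10000 / (row_sp * plant_sp)
  = 10000 / (0.9 * 0.3)
  = 10000 / 0.2700
  = 37037.04 plants/ha


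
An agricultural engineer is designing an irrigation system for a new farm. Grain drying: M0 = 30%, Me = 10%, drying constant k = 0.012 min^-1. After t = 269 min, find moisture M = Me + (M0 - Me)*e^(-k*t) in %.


M = Me + (M0 - Me) * e^(-k*t)
  = 10 + (30 - 10) * e^(-0.012*269)
  = 10 + 20 * e^(-3.228)
  = 10 + 20 * 0.03964
  = 10 + 0.7927
  = 10.79%


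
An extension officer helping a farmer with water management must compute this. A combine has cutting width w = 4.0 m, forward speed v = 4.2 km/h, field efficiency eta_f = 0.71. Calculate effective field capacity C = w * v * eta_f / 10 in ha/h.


C = w * v * eta_f / 10
  = 4.0 * 4.2 * 0.71 / 10
  = 11.93 / 10
  = 1.19 ha/h


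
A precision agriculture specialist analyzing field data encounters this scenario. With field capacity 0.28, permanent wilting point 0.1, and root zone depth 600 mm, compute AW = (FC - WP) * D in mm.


AW = (FC - WP) * D
   = (0.28 - 0.1) * 600
   = 0.18 * 600
   = 108 mm


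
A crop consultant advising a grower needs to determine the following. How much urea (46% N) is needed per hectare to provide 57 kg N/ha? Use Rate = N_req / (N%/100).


Rate = N_required / (N_content / 100)
     = 57 / (46 / 100)
     = 57 / 0.46
     = 123.91 kg/ha


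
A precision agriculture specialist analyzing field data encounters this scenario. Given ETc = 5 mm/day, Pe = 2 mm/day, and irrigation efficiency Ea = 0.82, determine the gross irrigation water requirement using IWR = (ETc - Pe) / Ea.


IWR = (ETc - Pe) / Ea
    = (5 - 2) / 0.82
    = 3 / 0.82
    = 3.66 mm/day


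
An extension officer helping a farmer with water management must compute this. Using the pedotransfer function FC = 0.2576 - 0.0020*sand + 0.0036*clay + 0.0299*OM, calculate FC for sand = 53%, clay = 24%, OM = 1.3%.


FC = 0.2576 - 0.0020*53 + 0.0036*24 + 0.0299*1.3
   = 0.2576 - 0.1060 + 0.0864 + 0.0389
   = 0.2769


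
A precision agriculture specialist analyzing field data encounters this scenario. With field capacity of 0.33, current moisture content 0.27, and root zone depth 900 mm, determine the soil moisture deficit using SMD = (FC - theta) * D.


SMD = (FC - theta) * D
    = (0.33 - 0.27) * 900
    = 0.060 * 900
    = 54 mm


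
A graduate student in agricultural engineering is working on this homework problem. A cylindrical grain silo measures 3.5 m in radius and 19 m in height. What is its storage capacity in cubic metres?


V = pi * r^2 * h
  = pi * 3.5^2 * 19
  = pi * 12.25 * 19
  = 731.21 m^3


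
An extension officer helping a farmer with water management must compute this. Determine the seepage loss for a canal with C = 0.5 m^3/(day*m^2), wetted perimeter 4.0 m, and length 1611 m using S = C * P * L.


S = C * P * L
  = 0.5 * 4.0 * 1611
  = 3222 m^3/day


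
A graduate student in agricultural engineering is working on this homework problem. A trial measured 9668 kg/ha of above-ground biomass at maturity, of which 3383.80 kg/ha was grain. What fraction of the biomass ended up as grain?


HI = grain_yield / biomass
   = 3383.80 / 9668
   = 0.35
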